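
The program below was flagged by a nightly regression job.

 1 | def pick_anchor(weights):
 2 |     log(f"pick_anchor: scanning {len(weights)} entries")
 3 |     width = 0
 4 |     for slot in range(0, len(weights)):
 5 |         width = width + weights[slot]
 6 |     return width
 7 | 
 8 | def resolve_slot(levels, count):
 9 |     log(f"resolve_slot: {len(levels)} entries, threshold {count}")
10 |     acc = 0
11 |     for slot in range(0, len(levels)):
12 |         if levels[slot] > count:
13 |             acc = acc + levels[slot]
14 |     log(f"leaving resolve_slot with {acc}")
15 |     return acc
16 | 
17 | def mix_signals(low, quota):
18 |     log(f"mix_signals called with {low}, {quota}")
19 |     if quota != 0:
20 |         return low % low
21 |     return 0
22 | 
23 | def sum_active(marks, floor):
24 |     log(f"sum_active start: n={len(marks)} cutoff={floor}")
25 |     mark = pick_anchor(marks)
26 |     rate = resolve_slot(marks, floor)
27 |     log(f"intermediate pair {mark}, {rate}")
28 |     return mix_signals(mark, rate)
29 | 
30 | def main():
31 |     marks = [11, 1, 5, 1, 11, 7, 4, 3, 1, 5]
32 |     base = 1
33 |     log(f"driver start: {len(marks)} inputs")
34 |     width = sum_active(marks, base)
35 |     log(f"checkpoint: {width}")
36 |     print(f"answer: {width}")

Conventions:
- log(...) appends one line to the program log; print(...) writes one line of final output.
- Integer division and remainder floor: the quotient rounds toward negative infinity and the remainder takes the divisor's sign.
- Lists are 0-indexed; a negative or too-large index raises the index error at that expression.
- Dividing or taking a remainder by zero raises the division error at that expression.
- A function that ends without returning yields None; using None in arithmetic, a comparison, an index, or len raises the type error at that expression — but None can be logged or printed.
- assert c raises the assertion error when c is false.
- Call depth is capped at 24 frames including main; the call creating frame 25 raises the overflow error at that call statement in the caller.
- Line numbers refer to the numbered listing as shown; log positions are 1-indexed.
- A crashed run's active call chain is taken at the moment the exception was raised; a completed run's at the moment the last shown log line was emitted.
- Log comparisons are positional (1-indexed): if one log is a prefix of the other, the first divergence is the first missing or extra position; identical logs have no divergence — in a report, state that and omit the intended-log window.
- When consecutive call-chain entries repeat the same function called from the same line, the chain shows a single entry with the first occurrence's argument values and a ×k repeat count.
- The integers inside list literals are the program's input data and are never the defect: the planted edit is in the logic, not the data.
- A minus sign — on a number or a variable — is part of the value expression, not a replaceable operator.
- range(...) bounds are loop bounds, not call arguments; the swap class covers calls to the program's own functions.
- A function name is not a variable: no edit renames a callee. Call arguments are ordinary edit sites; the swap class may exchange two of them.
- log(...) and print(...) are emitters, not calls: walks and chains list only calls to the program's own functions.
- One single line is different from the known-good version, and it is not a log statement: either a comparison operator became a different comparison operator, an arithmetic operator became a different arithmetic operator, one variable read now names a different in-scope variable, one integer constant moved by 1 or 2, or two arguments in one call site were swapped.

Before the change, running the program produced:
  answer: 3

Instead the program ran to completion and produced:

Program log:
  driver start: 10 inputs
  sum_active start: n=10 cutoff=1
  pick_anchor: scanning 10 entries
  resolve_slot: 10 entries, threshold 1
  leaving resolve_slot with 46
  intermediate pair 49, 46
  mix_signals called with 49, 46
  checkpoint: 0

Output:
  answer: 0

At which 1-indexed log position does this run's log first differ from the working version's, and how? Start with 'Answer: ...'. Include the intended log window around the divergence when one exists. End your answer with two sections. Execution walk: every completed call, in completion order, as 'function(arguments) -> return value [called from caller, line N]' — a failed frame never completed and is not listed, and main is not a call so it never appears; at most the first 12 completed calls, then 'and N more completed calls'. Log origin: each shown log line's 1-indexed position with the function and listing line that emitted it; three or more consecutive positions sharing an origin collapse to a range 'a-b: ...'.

Answer: position 8 — shown 'checkpoint: 0', intended 'checkpoint: 3'.
Intended log window:
  6: intermediate pair 49, 46
  7: mix_signals called with 49, 46
  8: checkpoint: 3
Execution walk:
  pick_anchor([11, 1, 5, 1, 11, 7, 4, 3, 1, 5]) -> 49  [called from sum_active, line 25]
  resolve_slot([11, 1, 5, 1, 11, 7, 4, 3, 1, 5], 1) -> 46  [called from sum_active, line 26]
  mix_signals(49, 46) -> 0  [called from sum_active, line 28]
  sum_active([11, 1, 5, 1, 11, 7, 4, 3, 1, 5], 1) -> 0  [called from main, line 34]
Log origins:
  1 — main, line 33
  2 — sum_active, line 24
  3 — pick_anchor, line 2
  4 — resolve_slot, line 9
  5 — resolve_slot, line 14
  6 — sum_active, line 27
  7 — mix_signals, line 18
  8 — main, line 35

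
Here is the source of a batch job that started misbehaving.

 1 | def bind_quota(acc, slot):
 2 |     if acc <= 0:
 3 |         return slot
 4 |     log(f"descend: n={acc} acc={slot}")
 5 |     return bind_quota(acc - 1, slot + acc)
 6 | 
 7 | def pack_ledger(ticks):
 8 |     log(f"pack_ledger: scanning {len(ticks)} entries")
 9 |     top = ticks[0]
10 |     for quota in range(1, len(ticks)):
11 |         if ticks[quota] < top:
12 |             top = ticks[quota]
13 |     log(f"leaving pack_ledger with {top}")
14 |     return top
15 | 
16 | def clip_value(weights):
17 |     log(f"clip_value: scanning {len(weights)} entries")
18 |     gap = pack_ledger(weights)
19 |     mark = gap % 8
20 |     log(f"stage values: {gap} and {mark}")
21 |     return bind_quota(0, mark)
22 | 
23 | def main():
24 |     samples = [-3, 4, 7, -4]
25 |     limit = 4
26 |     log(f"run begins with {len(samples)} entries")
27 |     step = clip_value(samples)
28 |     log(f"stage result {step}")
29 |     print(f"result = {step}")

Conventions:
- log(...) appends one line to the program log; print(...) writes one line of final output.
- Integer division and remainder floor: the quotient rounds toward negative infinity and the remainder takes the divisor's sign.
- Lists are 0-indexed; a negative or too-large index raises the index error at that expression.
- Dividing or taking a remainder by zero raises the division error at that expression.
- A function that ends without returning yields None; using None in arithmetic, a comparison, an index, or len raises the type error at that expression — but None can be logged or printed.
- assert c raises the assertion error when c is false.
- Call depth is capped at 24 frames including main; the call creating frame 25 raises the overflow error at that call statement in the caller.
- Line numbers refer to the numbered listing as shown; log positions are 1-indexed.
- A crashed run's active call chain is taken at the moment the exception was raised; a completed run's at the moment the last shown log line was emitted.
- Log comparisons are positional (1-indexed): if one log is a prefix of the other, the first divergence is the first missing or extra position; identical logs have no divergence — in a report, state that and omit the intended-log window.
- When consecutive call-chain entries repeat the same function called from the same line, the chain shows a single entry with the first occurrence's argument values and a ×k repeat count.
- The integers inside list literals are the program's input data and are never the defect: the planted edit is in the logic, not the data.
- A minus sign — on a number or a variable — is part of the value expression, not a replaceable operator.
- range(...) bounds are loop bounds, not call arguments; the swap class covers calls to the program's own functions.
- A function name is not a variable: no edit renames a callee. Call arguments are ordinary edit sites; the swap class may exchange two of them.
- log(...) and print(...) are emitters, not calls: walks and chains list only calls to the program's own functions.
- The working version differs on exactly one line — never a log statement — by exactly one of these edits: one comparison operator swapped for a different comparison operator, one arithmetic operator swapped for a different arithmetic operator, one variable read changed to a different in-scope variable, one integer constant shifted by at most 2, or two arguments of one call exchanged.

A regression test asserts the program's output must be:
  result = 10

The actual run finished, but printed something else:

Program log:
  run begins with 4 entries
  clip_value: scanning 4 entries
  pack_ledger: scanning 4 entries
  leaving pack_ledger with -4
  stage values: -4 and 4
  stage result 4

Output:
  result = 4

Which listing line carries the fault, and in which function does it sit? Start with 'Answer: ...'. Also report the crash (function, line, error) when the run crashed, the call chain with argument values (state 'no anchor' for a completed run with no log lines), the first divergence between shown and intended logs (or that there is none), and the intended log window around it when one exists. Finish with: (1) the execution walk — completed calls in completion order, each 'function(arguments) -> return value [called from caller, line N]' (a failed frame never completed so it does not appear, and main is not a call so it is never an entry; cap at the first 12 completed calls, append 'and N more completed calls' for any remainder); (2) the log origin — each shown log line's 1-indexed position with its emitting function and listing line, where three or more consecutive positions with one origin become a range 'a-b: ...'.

Answer: the defect is in clip_value at line 21.
The tell: Log line 6 is where behavior first shows: 'stage result 4' appears instead of 'descend: n=4 acc=0'.
Call chain: main.
First divergence: position 6; shown 'stage result 4' vs intended 'descend: n=4 acc=0'.
Intended log window:
  4: leaving pack_ledger with -4
  5: stage values: -4 and 4
  6: descend: n=4 acc=0
  7: descend: n=3 acc=4
Execution walk:
  pack_ledger([-3, 4, 7, -4]) -> -4  [called from clip_value, line 18]
  bind_quota(0, 4) -> 4  [called from clip_value, line 21]
  clip_value([-3, 4, 7, -4]) -> 4  [called from main, line 27]
Log origins:
  1: from main, line 26
  2: from clip_value, line 17
  3: from pack_ledger, line 8
  4: from pack_ledger, line 13
  5: from clip_value, line 20
  6: from main, line 28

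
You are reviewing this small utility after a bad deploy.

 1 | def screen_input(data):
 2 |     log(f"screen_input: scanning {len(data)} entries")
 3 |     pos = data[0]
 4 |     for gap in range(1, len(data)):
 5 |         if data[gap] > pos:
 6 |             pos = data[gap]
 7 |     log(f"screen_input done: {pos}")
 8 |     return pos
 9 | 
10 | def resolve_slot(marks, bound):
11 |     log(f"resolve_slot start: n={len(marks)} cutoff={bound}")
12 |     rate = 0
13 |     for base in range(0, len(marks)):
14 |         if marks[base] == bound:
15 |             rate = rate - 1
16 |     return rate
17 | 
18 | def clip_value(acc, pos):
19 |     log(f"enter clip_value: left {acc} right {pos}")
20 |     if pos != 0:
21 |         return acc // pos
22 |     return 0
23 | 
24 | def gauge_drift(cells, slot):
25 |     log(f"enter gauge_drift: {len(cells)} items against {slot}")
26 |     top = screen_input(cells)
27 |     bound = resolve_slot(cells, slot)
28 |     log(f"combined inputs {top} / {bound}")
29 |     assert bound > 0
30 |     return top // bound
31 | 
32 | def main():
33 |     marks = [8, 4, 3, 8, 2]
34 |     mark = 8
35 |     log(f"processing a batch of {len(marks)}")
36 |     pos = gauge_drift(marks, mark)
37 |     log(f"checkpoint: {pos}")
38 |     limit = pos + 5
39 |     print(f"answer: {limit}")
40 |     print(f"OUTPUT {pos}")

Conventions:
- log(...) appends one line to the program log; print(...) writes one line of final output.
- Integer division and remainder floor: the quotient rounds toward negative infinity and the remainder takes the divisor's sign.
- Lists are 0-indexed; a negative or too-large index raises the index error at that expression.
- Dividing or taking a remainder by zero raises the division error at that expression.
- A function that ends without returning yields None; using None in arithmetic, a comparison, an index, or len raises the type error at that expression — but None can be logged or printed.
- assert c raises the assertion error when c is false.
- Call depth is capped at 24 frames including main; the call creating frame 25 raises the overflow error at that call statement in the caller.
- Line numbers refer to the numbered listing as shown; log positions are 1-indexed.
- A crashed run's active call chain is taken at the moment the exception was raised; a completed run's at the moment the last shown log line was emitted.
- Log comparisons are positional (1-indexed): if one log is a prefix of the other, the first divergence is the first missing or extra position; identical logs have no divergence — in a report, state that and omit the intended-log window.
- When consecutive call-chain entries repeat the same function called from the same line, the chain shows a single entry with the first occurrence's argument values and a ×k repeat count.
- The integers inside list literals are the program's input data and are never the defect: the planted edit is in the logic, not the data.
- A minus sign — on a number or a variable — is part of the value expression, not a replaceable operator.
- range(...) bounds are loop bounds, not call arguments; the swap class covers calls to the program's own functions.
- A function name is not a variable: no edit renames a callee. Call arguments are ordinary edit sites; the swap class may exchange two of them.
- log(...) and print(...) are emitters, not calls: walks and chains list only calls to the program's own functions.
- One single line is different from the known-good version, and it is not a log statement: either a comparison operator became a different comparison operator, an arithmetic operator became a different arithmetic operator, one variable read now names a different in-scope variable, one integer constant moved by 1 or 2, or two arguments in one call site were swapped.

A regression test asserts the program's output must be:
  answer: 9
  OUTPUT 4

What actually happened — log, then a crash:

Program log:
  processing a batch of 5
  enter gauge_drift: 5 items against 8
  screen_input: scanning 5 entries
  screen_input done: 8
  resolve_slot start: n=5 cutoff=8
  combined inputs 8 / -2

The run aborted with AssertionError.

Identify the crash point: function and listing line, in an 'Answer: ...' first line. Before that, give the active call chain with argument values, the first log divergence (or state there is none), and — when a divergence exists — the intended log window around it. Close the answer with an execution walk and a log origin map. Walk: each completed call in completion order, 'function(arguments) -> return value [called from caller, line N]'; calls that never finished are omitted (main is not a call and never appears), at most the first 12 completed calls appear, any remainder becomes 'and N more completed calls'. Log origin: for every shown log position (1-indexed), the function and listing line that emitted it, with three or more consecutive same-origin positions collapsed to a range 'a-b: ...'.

Answer: the error was raised in gauge_drift, line 29.
Key observation: The earliest visible damage is log position 6 — 'combined inputs 8 / -2' rather than the intended 'combined inputs 8 / 2'.
Call chain: main -> gauge_drift([8, 4, 3, 8, 2], 8) (called at line 36).
First divergence: at position 6 the run shows 'combined inputs 8 / -2' where the working version logs 'combined inputs 8 / 2'.
Intended log window:
  4: screen_input done: 8
  5: resolve_slot start: n=5 cutoff=8
  6: combined inputs 8 / 2
  7: checkpoint: 4
Execution walk:
  screen_input([8, 4, 3, 8, 2]) -> 8  [called from gauge_drift, line 26]
  resolve_slot([8, 4, 3, 8, 2], 8) -> -2  [called from gauge_drift, line 27]
Log origins:
  1: logged in main at line 35
  2: logged in gauge_drift at line 25
  3: logged in screen_input at line 2
  4: logged in screen_input at line 7
  5: logged in resolve_slot at line 11
  6: logged in gauge_drift at line 28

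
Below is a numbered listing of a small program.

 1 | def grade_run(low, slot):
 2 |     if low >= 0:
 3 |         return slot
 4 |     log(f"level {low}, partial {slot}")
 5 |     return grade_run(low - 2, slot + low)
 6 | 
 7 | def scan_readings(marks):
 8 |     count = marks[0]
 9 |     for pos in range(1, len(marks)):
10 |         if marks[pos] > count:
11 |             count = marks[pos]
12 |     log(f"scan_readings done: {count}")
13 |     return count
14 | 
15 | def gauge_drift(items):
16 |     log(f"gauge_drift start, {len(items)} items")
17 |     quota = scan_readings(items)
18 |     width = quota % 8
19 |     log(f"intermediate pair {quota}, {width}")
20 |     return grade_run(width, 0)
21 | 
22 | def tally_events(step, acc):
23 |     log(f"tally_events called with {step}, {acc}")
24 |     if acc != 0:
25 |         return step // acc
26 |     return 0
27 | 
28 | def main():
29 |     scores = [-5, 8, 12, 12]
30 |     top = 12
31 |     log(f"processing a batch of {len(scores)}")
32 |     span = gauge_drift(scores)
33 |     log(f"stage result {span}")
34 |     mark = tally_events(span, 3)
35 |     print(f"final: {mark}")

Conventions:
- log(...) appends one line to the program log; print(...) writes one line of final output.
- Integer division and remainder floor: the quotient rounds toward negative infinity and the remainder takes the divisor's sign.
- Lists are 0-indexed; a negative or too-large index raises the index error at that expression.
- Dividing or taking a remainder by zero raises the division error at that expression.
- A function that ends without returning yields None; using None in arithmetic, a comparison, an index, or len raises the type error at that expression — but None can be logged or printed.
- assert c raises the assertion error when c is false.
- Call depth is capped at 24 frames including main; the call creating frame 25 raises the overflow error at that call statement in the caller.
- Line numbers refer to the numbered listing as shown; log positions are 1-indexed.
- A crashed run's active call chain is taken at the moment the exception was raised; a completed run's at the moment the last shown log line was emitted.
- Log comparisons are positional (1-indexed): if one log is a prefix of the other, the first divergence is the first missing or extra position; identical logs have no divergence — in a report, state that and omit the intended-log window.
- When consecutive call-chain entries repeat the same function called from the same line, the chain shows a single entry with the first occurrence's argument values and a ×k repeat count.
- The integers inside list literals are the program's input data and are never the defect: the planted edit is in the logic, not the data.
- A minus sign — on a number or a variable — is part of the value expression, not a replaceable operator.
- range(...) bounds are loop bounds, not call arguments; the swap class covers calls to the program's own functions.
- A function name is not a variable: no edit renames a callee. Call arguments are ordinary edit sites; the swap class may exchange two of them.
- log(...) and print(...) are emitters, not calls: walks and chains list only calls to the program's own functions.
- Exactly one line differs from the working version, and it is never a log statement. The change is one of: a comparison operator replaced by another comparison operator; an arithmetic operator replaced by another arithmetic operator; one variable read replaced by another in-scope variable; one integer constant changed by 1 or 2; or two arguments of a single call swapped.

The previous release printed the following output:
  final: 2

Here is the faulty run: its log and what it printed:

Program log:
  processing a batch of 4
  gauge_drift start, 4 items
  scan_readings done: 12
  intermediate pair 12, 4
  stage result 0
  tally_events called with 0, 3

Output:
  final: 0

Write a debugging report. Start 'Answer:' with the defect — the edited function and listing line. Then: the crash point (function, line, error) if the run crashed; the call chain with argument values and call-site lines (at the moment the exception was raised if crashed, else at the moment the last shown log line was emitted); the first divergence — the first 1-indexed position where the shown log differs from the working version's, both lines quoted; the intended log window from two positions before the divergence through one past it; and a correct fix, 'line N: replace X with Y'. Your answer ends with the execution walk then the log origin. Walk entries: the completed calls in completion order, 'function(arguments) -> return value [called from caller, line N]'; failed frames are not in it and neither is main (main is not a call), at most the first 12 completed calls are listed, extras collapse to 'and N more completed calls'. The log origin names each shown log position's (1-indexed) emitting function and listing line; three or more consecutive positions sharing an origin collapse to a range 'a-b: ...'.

Answer: the defect is in grade_run at line 2.
Core observation: At log position 5 the runs split — shown 'stage result 0', but the working version logs 'level 4, partial 0'.
Call chain: main -> tally_events(0, 3) (called at line 34).
First divergence: position 5 — the shown line 'stage result 0' should read 'level 4, partial 0'.
Intended log window:
  3: scan_readings done: 12
  4: intermediate pair 12, 4
  5: level 4, partial 0
  6: level 2, partial 4
Execution walk:
  scan_readings([-5, 8, 12, 12]) -> 12  [called from gauge_drift, line 17]
  grade_run(4, 0) -> 0  [called from gauge_drift, line 20]
  gauge_drift([-5, 8, 12, 12]) -> 0  [called from main, line 32]
  tally_events(0, 3) -> 0  [called from main, line 34]
Log line origins:
  1 — main, line 31
  2 — gauge_drift, line 16
  3 — scan_readings, line 12
  4 — gauge_drift, line 19
  5 — main, line 33
  6 — tally_events, line 23
A correct fix: line 2: replace `>=` with `<=`.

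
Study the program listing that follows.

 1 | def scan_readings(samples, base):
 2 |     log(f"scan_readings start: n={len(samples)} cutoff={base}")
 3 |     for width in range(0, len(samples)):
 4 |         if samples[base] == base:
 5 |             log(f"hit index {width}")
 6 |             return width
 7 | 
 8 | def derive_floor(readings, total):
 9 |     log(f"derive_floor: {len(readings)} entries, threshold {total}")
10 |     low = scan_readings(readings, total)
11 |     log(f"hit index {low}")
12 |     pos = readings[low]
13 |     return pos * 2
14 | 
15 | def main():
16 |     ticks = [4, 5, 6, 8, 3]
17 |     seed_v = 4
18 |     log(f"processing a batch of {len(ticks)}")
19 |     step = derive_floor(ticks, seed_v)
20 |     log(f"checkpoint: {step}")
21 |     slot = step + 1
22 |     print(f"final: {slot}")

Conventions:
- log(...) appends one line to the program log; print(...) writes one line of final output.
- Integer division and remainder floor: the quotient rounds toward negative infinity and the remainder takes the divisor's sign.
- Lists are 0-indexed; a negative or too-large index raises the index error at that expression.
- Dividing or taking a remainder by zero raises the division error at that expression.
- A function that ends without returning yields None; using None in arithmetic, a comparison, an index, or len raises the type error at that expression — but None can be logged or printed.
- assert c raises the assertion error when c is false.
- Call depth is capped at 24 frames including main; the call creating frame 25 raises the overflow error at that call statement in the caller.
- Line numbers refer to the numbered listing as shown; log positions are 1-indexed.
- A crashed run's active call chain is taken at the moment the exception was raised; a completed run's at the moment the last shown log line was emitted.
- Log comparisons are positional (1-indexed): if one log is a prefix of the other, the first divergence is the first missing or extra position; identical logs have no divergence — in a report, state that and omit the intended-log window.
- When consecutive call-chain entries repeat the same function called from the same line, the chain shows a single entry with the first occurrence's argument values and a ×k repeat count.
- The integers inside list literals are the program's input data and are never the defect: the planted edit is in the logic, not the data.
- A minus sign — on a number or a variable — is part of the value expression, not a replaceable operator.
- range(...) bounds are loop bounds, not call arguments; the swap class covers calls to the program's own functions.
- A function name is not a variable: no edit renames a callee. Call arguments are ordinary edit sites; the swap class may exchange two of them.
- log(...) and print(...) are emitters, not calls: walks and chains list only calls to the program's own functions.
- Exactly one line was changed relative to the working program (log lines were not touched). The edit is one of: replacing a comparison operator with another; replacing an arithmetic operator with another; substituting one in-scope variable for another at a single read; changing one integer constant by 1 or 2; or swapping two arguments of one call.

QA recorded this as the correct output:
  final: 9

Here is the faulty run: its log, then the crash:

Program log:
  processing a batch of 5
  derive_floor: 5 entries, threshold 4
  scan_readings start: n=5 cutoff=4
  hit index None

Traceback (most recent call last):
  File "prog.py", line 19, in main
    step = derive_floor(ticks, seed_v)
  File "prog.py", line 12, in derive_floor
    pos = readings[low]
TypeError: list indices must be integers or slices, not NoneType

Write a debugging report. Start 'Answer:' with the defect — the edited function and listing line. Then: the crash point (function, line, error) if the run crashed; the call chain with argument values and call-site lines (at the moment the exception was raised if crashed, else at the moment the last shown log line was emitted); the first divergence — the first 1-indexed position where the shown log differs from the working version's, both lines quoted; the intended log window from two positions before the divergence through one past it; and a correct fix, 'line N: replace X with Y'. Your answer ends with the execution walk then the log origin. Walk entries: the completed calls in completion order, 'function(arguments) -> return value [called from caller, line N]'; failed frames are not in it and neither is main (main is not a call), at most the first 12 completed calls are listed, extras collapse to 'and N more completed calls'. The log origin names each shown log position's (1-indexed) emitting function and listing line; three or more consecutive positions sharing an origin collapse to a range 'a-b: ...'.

Answer: the defect is in scan_readings at line 4.
Key fact: Log line 4 is where behavior first shows: 'hit index None' appears instead of 'hit index 0'.
Crash: derive_floor, line 12, TypeError.
Call chain: main -> derive_floor([4, 5, 6, 8, 3], 4) (called at line 19).
First divergence: at position 4 the run shows 'hit index None' where the working version logs 'hit index 0'.
Intended log window:
  2: derive_floor: 5 entries, threshold 4
  3: scan_readings start: n=5 cutoff=4
  4: hit index 0
  5: hit index 0
Execution walk:
  scan_readings([4, 5, 6, 8, 3], 4) -> None  [called from derive_floor, line 10]
Log line origins:
  1 — main, line 18
  2 — derive_floor, line 9
  3 — scan_readings, line 2
  4 — derive_floor, line 11
A correct fix: line 4: replace `samples[base]` with `samples[width]`.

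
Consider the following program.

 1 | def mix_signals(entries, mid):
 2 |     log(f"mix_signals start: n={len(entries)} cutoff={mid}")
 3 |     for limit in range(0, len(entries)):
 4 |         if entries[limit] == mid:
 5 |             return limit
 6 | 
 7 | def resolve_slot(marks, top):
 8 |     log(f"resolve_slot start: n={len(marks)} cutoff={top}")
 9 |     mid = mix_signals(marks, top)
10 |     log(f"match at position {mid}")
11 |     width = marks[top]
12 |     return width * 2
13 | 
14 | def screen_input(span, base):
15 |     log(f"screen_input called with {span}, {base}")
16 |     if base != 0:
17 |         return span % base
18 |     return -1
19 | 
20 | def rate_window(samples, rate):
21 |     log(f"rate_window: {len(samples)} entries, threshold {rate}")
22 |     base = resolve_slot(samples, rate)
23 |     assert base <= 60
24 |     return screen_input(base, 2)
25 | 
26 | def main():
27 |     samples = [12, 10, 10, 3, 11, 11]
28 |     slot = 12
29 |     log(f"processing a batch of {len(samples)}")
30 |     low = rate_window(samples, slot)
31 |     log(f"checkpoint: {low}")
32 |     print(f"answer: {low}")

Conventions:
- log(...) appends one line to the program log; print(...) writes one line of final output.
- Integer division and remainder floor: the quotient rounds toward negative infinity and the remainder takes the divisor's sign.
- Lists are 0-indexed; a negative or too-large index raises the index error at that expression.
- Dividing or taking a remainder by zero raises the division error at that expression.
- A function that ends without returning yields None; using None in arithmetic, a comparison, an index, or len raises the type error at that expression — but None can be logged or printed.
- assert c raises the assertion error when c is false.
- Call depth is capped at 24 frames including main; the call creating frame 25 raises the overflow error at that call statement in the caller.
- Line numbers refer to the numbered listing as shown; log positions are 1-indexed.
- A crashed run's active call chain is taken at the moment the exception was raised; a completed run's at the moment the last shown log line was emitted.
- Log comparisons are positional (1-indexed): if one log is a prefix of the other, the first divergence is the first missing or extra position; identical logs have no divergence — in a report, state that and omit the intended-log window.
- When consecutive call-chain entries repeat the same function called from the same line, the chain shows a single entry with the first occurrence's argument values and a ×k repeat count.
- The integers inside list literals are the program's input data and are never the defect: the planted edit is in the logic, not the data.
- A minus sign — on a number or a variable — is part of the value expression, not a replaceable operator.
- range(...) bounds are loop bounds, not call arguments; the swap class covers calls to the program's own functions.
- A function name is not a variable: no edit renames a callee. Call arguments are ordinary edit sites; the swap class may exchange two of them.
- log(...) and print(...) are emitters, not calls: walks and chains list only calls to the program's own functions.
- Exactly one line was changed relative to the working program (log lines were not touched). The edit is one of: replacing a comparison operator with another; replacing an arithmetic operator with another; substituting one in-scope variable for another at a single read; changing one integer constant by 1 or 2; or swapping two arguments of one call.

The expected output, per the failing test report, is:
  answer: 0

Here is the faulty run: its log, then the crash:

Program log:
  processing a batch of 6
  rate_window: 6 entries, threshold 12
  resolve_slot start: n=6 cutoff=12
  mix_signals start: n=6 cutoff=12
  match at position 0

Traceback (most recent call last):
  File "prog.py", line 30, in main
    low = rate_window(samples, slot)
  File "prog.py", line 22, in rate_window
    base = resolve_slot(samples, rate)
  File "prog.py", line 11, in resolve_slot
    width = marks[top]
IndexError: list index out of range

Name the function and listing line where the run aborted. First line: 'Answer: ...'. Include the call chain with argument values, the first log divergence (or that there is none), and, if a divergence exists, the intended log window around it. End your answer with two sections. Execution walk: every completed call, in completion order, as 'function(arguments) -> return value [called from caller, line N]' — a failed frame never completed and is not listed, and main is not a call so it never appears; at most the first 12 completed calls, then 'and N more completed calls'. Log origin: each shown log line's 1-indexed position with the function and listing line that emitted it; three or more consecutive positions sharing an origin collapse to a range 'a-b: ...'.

Answer: the error was raised in resolve_slot, line 11.
Key fact: The shown log is a 5-line prefix of the intended one, whose next entry is 'screen_input called with 24, 2'.
Call chain: main -> rate_window([12, 10, 10, 3, 11, 11], 12) (called at line 30) -> resolve_slot([12, 10, 10, 3, 11, 11], 12) (called at line 22).
First divergence: position 6 — after 5 matching lines the faulty run goes silent; intended next line 'screen_input called with 24, 2'.
Intended log window:
  4: mix_signals start: n=6 cutoff=12
  5: match at position 0
  6: screen_input called with 24, 2
  7: checkpoint: 0
Execution walk:
  mix_signals([12, 10, 10, 3, 11, 11], 12) -> 0  [called from resolve_slot, line 9]
Log origin:
  1: logged in main at line 29
  2: logged in rate_window at line 21
  3: logged in resolve_slot at line 8
  4: logged in mix_signals at line 2
  5: logged in resolve_slot at line 10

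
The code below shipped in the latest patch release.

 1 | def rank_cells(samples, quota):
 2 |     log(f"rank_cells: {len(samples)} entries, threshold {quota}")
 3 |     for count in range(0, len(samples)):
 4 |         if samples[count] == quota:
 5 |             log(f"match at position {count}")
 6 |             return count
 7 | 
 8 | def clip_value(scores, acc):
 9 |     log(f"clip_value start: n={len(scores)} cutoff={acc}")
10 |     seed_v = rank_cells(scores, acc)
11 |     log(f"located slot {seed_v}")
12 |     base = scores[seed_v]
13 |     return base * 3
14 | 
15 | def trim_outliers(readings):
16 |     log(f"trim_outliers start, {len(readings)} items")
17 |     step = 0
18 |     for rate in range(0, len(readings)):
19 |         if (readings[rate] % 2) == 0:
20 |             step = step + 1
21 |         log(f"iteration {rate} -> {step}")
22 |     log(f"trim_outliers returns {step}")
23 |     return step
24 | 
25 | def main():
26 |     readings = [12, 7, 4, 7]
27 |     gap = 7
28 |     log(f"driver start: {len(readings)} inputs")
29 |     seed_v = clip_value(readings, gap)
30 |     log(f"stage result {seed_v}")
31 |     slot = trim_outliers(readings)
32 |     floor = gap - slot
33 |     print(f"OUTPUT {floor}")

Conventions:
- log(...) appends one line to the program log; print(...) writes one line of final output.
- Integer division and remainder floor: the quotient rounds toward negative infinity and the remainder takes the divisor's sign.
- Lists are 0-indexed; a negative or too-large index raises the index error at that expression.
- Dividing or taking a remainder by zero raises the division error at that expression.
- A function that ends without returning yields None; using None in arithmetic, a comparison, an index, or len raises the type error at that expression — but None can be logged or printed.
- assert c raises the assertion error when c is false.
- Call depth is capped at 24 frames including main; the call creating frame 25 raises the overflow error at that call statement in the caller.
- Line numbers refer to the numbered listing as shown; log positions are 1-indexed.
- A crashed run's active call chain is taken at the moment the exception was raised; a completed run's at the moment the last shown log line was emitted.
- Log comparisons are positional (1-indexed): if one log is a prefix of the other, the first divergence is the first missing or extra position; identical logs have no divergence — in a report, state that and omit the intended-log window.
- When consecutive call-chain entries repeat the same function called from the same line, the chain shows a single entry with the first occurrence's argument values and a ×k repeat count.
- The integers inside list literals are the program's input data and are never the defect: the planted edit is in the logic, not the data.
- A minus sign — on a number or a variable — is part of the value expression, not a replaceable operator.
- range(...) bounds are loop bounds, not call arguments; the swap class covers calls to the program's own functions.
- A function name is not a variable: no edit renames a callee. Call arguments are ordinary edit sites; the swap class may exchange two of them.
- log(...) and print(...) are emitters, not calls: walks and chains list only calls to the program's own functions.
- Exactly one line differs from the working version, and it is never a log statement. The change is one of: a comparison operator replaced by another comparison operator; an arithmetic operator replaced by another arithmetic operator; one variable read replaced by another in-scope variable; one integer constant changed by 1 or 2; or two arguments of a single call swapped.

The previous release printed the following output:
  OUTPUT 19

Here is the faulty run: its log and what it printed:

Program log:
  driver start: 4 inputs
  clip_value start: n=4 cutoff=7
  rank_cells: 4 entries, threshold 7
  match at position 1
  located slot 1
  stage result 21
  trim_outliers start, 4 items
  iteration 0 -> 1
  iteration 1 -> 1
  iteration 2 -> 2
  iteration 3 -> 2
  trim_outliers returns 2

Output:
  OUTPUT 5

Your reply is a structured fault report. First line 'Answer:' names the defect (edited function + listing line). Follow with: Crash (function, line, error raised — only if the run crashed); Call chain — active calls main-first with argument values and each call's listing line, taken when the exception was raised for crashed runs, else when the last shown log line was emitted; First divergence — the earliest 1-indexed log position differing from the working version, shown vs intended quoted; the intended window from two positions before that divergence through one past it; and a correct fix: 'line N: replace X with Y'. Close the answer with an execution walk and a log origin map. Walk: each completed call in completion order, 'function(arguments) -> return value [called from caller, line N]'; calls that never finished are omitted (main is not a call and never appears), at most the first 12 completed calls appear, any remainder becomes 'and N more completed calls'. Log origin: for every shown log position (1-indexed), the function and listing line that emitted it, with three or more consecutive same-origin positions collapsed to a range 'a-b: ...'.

Answer: the defect is in main at line 32.
Key fact: No log line changed; the fault shows up purely in the output.
Call chain: main -> trim_outliers([12, 7, 4, 7]) (called at line 31).
First divergence: none — the logs agree in full.
Execution walk:
  rank_cells([12, 7, 4, 7], 7) -> 1  [called from clip_value, line 10]
  clip_value([12, 7, 4, 7], 7) -> 21  [called from main, line 29]
  trim_outliers([12, 7, 4, 7]) -> 2  [called from main, line 31]
Origin of each log line:
  1: emitted by main (line 28)
  2: emitted by clip_value (line 9)
  3: emitted by rank_cells (line 2)
  4: emitted by rank_cells (line 5)
  5: emitted by clip_value (line 11)
  6: emitted by main (line 30)
  7: emitted by trim_outliers (line 16)
  8-11: emitted by trim_outliers (line 21)
  12: emitted by trim_outliers (line 22)
A correct fix: line 32: replace `gap` with `seed_v`.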